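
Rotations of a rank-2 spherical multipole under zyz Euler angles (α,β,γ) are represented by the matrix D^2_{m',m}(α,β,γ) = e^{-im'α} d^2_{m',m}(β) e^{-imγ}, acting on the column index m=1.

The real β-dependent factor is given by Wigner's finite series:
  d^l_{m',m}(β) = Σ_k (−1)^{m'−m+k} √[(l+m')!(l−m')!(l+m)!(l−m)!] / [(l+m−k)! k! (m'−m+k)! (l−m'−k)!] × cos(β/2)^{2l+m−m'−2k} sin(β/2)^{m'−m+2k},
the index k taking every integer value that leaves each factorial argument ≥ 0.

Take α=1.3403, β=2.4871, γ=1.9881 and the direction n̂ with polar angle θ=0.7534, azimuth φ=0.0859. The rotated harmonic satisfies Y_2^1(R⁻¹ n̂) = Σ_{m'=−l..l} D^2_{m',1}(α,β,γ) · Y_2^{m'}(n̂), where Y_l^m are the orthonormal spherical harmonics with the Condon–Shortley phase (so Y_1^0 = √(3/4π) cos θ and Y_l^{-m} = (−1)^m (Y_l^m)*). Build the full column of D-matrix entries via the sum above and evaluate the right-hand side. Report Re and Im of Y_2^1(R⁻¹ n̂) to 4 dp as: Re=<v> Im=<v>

Re=-0.1200 Im=0.2858

Need the full column D^2_{m',1} for m'=−2..2 at α=1.3403, β=2.4871, γ=1.9881.
cos(β/2)=0.321437, sin(β/2)=0.946931
d^2_{-2,1}: single k=3 term ⇒ +0.545859;  D = +0.420122+0.348511i
d^2_{-1,1}: k∈[2..3] ⇒ +0.277939 -0.804032 = -0.526094;  D = -0.419514+0.317463i
d^2_{0,1}: k∈[1..2] ⇒ +0.077034 -0.668538 = -0.591505;  D = +0.239735+0.540745i
d^2_{1,1}: k∈[0..1] ⇒ +0.010675 -0.277939 = -0.267263;  D = +0.262614-0.049637i
d^2_{2,1}: single k=0 term ⇒ -0.062898;  D = +0.002747-0.062838i
Y_2^{m'}(θ=0.7534,φ=0.0859) and Σ D·Y over m':
  (+0.4201+0.3485i)·(+0.1781-0.0309i)  (-0.4195+0.3175i)·(+0.3841-0.0331i)  (+0.2397+0.5407i)·(+0.1880+0.0000i)  (+0.2626-0.0496i)·(-0.3841-0.0331i)  (+0.0027-0.0628i)·(+0.1781+0.0309i)
Y_2^1(R⁻¹ n̂) = -0.120027+0.285797i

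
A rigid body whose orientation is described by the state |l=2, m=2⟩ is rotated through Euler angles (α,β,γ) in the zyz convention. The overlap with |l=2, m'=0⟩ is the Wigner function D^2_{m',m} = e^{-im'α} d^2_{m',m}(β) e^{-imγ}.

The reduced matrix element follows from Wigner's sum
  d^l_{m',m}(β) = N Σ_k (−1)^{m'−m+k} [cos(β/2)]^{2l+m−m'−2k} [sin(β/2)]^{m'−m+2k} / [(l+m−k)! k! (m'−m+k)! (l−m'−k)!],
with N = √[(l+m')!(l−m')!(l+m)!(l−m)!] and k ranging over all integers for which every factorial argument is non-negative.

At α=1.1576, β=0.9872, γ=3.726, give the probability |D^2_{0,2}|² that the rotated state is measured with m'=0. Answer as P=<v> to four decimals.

First d^2_{0,2}(β=0.9872), then the phase factors e^{-i(0)α} and e^{-i(2)γ}:
Half-angle: c=0.880633, s=0.473799. N=√(2·2·24·1)=9.797959
k∈{2} keeps every argument non-negative
  k=2: (−1)^0·9.7980/(4)·0.8806^2·0.4738^2 = +0.426436
d^2_{0,2}(0.9872) = +0.426436
|D^2_{0,2}|² = |d^2_{0,2}(β)|² = (+0.426436)² = 0.181848 (the z-rotation phases have unit modulus)

P=0.1818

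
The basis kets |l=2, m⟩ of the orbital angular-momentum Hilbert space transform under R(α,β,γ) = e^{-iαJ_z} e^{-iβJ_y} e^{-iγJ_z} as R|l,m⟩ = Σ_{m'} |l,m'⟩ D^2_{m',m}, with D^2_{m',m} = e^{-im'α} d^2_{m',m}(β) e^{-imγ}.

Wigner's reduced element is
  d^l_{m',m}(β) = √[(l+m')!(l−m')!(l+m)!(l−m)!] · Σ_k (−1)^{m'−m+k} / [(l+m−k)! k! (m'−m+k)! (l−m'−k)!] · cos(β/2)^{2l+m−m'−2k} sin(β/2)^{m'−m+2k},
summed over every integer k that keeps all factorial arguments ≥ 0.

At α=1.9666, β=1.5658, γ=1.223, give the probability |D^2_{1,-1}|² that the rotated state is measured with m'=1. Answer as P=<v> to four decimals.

P=0.2525

D^2_{1,-1}(1.9666,1.5658,1.223) = e^{-i·1·1.9666}·d^2_{1,-1}(1.5658)·e^{-i·-1·1.223}. Compute d first:
c=cos(1.5658/2)=0.708871, s=sin(1.5658/2)=0.705338; N=√[6·1·1·6]=6.000000
The bounds max(0,m−m')=0 and min(l+m,l−m')=1 give 2 terms
  k=0: (−1)^2·6.0000/(2)·0.7089^2·0.7053^2 = +0.749981
  k=1: (−1)^3·6.0000/(6)·0.7089^0·0.7053^4 = -0.247508
d^2_{1,-1}(1.5658) = +0.749981 -0.247508 = +0.502473
|D^2_{1,-1}|² = |d^2_{1,-1}(β)|² = (+0.502473)² = 0.252479 (the z-rotation phases have unit modulus)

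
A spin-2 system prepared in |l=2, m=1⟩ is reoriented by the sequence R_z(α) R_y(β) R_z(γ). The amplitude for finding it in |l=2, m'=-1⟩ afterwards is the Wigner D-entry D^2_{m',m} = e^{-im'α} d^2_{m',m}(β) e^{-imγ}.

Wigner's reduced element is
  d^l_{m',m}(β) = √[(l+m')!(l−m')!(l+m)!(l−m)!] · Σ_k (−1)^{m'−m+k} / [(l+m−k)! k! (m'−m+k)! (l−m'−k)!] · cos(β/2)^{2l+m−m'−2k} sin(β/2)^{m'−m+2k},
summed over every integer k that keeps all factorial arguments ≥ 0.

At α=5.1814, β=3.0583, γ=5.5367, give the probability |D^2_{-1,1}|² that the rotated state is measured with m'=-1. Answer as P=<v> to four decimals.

Split into d^2_{-1,1}(β=3.0583) × two z-phases.
With c≡cos(β/2)=0.041634 and s≡sin(β/2)=0.999133, N=[1·6·6·1]^{1/2}=6.000000
The bounds max(0,m−m')=2 and min(l+m,l−m')=3 give 2 terms
  k=2: (−1)^0·6.0000/(2)·0.0416^2·0.9991^2 = +0.005191
  k=3: (−1)^1·6.0000/(6)·0.0416^0·0.9991^4 = -0.996536
d^2_{-1,1}(3.0583) = +0.005191 -0.996536 = -0.991345
|D^2_{-1,1}|² = |d^2_{-1,1}(β)|² = (-0.991345)² = 0.982765 (the z-rotation phases have unit modulus)

P=0.9828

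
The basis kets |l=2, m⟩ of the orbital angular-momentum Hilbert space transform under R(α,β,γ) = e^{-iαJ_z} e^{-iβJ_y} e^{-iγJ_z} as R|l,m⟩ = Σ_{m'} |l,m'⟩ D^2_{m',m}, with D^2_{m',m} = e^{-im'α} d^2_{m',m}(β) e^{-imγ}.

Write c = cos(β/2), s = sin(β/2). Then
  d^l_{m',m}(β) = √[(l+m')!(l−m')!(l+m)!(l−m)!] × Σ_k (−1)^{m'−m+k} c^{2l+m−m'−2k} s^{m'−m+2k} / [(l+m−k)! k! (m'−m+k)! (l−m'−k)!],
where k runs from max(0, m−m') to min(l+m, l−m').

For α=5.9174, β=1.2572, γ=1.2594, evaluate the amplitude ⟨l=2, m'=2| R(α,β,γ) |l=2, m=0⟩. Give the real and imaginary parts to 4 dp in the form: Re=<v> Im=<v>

Re=0.4123 Im=0.3702

D^2_{2,0}(5.9174,1.2572,1.2594) = e^{-i·2·5.9174}·d^2_{2,0}(1.2572)·e^{-i·0·1.2594}. Compute d first:
Half-angle: c=0.808852, s=0.588013. N=√(24·1·2·2)=9.797959
The bounds max(0,m−m')=0 and min(l+m,l−m')=0 give 1 term
  k=0: (−1)^2·9.7980/(4)·0.8089^2·0.5880^2 = +0.554099
d^2_{2,0}(1.2572) = +0.554099
D = (+0.744126+0.668039i)·(+0.554099)·(+1.000000+0.000000i) = +0.412319+0.370160i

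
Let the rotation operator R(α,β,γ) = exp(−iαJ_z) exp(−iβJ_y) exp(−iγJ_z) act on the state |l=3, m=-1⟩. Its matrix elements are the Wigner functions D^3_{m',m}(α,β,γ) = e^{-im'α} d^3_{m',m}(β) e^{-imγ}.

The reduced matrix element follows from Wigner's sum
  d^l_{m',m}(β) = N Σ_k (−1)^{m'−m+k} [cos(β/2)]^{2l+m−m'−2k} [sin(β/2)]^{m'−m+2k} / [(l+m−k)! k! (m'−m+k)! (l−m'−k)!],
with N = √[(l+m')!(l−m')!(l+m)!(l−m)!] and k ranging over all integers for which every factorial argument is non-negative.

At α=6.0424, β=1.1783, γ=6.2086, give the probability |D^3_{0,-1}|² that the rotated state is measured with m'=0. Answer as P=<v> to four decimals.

D^3_{0,-1}(6.0424,1.1783,6.2086) = e^{-i·0·6.0424}·d^3_{0,-1}(1.1783)·e^{-i·-1·6.2086}. Compute d first:
c=cos(1.1783/2)=0.831413, s=sin(1.1783/2)=0.555655; N=√[6·6·2·24]=41.569219
k∈{0,1,2} keeps every argument non-negative
  k=0: (−1)^1·41.5692/(12)·0.8314^5·0.5557^1 = -0.764681
  k=1: (−1)^2·41.5692/(4)·0.8314^3·0.5557^3 = +1.024654
  k=2: (−1)^3·41.5692/(12)·0.8314^1·0.5557^5 = -0.152557
d^3_{0,-1}(1.1783) = -0.764681 +1.024654 -0.152557 = +0.107416
|D^3_{0,-1}|² = |d^3_{0,-1}(β)|² = (+0.107416)² = 0.011538 (the z-rotation phases have unit modulus)

P=0.0115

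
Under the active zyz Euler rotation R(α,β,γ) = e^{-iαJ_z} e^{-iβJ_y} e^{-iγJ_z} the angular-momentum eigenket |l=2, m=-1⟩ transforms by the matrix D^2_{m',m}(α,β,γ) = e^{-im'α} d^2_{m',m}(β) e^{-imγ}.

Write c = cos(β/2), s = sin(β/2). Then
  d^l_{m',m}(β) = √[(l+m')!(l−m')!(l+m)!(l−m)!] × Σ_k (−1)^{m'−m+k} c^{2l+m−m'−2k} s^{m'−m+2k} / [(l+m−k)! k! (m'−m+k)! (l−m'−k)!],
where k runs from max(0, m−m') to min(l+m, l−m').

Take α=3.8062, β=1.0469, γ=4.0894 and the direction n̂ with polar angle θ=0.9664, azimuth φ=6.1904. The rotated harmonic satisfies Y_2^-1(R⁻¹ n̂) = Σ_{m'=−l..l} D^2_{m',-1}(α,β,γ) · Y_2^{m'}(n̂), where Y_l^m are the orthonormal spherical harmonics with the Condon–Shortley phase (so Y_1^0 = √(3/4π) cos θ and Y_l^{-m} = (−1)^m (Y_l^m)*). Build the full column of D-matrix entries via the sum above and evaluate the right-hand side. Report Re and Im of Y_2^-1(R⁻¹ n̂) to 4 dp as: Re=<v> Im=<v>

Need the full column D^2_{m',-1} for m'=−2..2 at α=3.8062, β=1.0469, γ=4.0894.
cos(β/2)=0.866100, sin(β/2)=0.499871
d^2_{-2,-1}: single k=1 term ⇒ +0.649519;  D = +0.421516-0.494165i
d^2_{-1,-1}: k∈[0..1] ⇒ +0.562693 -0.562307 = +0.000387;  D = -0.000016+0.000386i
d^2_{0,-1}: k∈[0..1] ⇒ -0.795495 +0.264983 = -0.530512;  D = +0.309535+0.430849i
d^2_{1,-1}: k∈[0..1] ⇒ +0.562307 -0.062436 = +0.499871;  D = +0.479959+0.139679i
d^2_{2,-1}: single k=0 term ⇒ -0.216358;  D = +0.200811-0.080534i
Y_2^{m'}(θ=0.9664,φ=6.1904) and Σ D·Y over m':
  (+0.4215-0.4942i)·(+0.2570+0.0483i)  (-0.0000+0.0004i)·(+0.3597+0.0335i)  (+0.3095+0.4308i)·(-0.0098+0.0000i)  (+0.4800+0.1397i)·(-0.3597+0.0335i)  (+0.2008-0.0805i)·(+0.2570-0.0483i)
Y_2^-1(R⁻¹ n̂) = -0.000450-0.175355i

Re=-0.0004 Im=-0.1754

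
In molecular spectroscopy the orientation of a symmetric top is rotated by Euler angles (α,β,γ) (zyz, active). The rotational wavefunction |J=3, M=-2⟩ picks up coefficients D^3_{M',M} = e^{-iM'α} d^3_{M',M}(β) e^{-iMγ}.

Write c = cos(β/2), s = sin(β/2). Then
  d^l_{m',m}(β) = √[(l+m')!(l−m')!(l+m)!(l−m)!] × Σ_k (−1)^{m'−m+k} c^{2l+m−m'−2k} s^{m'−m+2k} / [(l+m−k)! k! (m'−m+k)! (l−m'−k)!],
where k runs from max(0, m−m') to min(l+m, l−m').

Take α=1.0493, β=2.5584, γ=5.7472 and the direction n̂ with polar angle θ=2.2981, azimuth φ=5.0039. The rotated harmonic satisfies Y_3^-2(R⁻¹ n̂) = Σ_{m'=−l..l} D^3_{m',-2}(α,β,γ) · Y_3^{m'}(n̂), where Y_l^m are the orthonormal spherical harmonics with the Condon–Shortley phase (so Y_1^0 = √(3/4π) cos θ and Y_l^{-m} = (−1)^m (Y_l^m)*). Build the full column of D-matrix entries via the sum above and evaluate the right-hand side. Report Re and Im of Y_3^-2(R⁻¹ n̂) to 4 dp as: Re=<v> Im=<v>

Need the full column D^3_{m',-2} for m'=−3..3 at α=1.0493, β=2.5584, γ=5.7472.
cos(β/2)=0.287482, sin(β/2)=0.957786
d^3_{-3,-2}: single k=1 term ⇒ +0.004607;  D = -0.002229+0.004031i
d^3_{-2,-2}: k∈[0..1] ⇒ +0.000564 -0.031329 = -0.030765;  D = -0.015927-0.026321i
d^3_{-1,-2}: k∈[0..1] ⇒ -0.005947 +0.132028 = +0.126081;  D = +0.126048-0.002858i
d^3_{0,-2}: k∈[0..1] ⇒ +0.034319 -0.380938 = -0.346619;  D = -0.165821+0.304382i
d^3_{1,-2}: k∈[0..1] ⇒ -0.132028 +0.732745 = +0.600717;  D = -0.314230-0.511977i
d^3_{2,-2}: k∈[0..1] ⇒ +0.347748 -0.771990 = -0.424242;  D = +0.424064-0.012292i
d^3_{3,-2}: single k=0 term ⇒ -0.567582;  D = +0.268379-0.500122i
Y_3^{m'}(θ=2.2981,φ=5.0039) and Σ D·Y over m':
  (-0.0022+0.0040i)·(-0.1334-0.1115i)  (-0.0159-0.0263i)·(+0.3165-0.2087i)  (+0.1260-0.0029i)·(+0.0840+0.2798i)  (-0.1658+0.3044i)·(+0.1960+0.0000i)  (-0.3142-0.5120i)·(-0.0840+0.2798i)  (+0.4241-0.0123i)·(+0.3165+0.2087i)  (+0.2684-0.5001i)·(+0.1334-0.1115i)
Y_3^-2(R⁻¹ n̂) = +0.255554+0.032408i

Re=0.2556 Im=0.0324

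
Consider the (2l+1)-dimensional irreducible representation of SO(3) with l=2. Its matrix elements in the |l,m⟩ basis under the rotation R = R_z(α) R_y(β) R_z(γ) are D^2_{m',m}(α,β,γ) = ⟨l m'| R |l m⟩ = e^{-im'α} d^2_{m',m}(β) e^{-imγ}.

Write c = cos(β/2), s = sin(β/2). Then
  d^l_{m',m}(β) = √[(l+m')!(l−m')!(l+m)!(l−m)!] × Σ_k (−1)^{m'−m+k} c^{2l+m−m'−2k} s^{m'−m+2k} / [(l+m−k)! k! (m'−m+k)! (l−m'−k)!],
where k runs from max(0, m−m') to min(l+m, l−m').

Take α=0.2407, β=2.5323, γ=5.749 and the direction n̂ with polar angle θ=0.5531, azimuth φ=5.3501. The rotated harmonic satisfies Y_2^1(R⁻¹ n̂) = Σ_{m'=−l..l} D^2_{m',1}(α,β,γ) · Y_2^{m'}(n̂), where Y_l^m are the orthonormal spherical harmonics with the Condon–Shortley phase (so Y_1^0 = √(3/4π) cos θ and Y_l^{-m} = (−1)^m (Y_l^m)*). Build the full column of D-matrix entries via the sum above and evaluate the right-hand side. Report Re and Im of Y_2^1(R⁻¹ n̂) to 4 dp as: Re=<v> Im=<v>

Re=-0.1419 Im=-0.3368

Need the full column D^2_{m',1} for m'=−2..2 at α=0.2407, β=2.5323, γ=5.749.
cos(β/2)=0.299956, sin(β/2)=0.953953
d^2_{-2,1}: single k=3 term ⇒ +0.520797;  D = +0.274524+0.442568i
d^2_{-1,1}: k∈[2..3] ⇒ +0.245635 -0.828148 = -0.582513;  D = -0.416207-0.407546i
d^2_{0,1}: k∈[1..2] ⇒ +0.063063 -0.637843 = -0.574780;  D = -0.494704-0.292644i
d^2_{1,1}: k∈[0..1] ⇒ +0.008095 -0.245635 = -0.237540;  D = -0.227383-0.068718i
d^2_{2,1}: single k=0 term ⇒ -0.051491;  D = -0.051419-0.002717i
Y_2^{m'}(θ=0.5531,φ=5.3501) and Σ D·Y over m':
  (+0.2745+0.4426i)·(-0.0310+0.1020i)  (-0.4162-0.4075i)·(+0.2056+0.2775i)  (-0.4947-0.2926i)·(+0.3697+0.0000i)  (-0.2274-0.0687i)·(-0.2056+0.2775i)  (-0.0514-0.0027i)·(-0.0310-0.1020i)
Y_2^1(R⁻¹ n̂) = -0.141888-0.336821i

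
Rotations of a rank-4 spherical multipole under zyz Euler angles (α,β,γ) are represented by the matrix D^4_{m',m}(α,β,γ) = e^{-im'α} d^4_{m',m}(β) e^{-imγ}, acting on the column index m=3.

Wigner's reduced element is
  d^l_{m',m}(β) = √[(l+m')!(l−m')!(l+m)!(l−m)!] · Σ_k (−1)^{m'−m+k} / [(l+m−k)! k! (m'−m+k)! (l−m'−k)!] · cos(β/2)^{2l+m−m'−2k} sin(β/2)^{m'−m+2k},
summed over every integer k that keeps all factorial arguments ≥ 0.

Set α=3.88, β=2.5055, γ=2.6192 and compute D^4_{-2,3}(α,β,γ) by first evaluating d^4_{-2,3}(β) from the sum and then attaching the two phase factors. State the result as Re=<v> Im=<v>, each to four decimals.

D^4_{-2,3}(3.88,2.5055,2.6192) = e^{-i·-2·3.88}·d^4_{-2,3}(2.5055)·e^{-i·3·2.6192}. Compute d first:
c=cos(2.5055/2)=0.312711, s=sin(2.5055/2)=0.949848; N=√[2·720·5040·1]=2693.993318
k∈{5,6} keeps every argument non-negative
  k=5: (−1)^0·2693.9933/(240)·0.3127^3·0.9498^5 = +0.265392
  k=6: (−1)^1·2693.9933/(720)·0.3127^1·0.9498^7 = -0.816182
d^4_{-2,3}(2.5055) = +0.265392 -0.816182 = -0.550790
Phases: e^{-i·(-2)·3.88}=+0.093843+0.995587i, e^{-i·(3)·2.6192}=-0.003618-0.999993i ⇒ D=-0.548169+0.053672i

Re=-0.5482 Im=0.0537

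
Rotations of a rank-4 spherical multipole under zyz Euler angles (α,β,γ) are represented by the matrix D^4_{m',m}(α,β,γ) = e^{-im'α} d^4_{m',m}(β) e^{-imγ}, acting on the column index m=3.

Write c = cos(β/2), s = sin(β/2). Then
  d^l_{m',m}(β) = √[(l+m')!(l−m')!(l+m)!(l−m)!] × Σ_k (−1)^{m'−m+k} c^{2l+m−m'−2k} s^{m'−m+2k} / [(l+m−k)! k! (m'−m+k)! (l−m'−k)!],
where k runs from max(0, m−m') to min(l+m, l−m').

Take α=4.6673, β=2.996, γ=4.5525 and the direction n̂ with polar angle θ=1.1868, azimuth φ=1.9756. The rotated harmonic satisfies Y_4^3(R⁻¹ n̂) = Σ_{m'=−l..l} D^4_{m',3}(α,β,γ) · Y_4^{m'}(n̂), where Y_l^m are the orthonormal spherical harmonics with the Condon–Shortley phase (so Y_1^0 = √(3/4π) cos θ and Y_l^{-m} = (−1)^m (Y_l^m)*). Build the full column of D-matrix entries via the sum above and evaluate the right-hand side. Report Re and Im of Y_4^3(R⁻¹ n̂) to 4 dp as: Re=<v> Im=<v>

Re=-0.3340 Im=-0.2315

Need the full column D^4_{m',3} for m'=−4..4 at α=4.6673, β=2.996, γ=4.5525.
cos(β/2)=0.072732, sin(β/2)=0.997352
d^4_{-4,3}: single k=7 term ⇒ +0.201934;  D = +0.059543-0.192956i
d^4_{-3,3}: k∈[6..7] ⇒ +0.036445 -0.979008 = -0.942562;  D = -0.887213-0.318239i
d^4_{-2,3}: k∈[5..6] ⇒ +0.004262 -0.267133 = -0.262871;  D = +0.099816-0.243183i
d^4_{-1,3}: k∈[4..5] ⇒ +0.000366 -0.041325 = -0.040959;  D = +0.037151+0.017245i
d^4_{0,3}: k∈[3..4] ⇒ +0.000024 -0.004492 = -0.004469;  D = -0.002062+0.003964i
d^4_{1,3}: k∈[2..3] ⇒ +0.000001 -0.000366 = -0.000365;  D = -0.000316-0.000183i
d^4_{2,3}: k∈[1..2] ⇒ +0.000000 -0.000023 = -0.000023;  D = +0.000012-0.000019i
d^4_{3,3}: k∈[0..1] ⇒ +0.000000 -0.000001 = -0.000001;  D = +0.000001+0.000001i
d^4_{4,3}: single k=0 term ⇒ -0.000000;  D = -0.000000+0.000000i
Y_4^{m'}(θ=1.1868,φ=1.9756) and Σ D·Y over m':
  (+0.0595-0.1930i)·(-0.0158-0.3267i)  (-0.8872-0.3182i)·(+0.3503+0.1304i)  (+0.0998-0.2432i)·(+0.0035-0.0037i)  (+0.0372+0.0172i)·(+0.1306+0.3047i)  (-0.0021+0.0040i)·(-0.0551+0.0000i)  (-0.0003-0.0002i)·(-0.1306+0.3047i)  (+0.0000-0.0000i)·(+0.0035+0.0037i)  (+0.0000+0.0000i)·(-0.3503+0.1304i)  (-0.0000+0.0000i)·(-0.0158+0.3267i)
Y_4^3(R⁻¹ n̂) = -0.333967-0.231482i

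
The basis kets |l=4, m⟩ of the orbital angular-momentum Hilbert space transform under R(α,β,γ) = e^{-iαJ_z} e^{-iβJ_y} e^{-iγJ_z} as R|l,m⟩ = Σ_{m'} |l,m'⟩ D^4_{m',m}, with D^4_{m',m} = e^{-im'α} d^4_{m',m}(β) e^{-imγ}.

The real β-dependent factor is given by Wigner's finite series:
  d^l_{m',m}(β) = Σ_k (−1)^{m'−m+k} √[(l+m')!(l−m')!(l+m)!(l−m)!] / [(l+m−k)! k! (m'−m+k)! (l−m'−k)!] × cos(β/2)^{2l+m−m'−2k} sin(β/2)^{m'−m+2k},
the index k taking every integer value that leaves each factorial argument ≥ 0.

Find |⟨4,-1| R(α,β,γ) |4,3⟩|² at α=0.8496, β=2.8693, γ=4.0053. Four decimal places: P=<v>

D^4_{-1,3}(0.8496,2.8693,4.0053) = e^{-i·-1·0.8496}·d^4_{-1,3}(2.8693)·e^{-i·3·4.0053}. Compute d first:
c=cos(2.8693/2)=0.135726, s=sin(2.8693/2)=0.990746; N=√[6·120·5040·1]=1904.940944
Admissible k: 4..5 (factorial args all ≥0)
  k=4: (−1)^0·1904.9409/(144)·0.1357^4·0.9907^4 = +0.004325
  k=5: (−1)^1·1904.9409/(240)·0.1357^2·0.9907^6 = -0.138284
d^4_{-1,3}(2.8693) = +0.004325 -0.138284 = -0.133959
|D^4_{-1,3}|² = |d^4_{-1,3}(β)|² = (-0.133959)² = 0.017945 (the z-rotation phases have unit modulus)

P=0.0179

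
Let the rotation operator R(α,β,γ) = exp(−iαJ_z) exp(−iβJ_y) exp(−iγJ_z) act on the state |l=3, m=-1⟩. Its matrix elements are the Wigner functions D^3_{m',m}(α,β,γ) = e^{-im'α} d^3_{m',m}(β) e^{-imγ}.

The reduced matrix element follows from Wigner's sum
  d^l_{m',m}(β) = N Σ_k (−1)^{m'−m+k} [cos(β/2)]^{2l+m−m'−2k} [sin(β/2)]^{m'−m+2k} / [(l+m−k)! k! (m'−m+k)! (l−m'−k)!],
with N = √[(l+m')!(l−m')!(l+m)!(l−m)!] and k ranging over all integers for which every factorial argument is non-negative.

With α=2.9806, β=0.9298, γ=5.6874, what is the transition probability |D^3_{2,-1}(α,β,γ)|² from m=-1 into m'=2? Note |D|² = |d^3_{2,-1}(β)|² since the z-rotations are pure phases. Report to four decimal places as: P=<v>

P=0.1266

First d^3_{2,-1}(β=0.9298), then the phase factors e^{-i(2)α} and e^{-i(-1)γ}:
With c≡cos(β/2)=0.893866 and s≡sin(β/2)=0.448333, N=[120·1·2·24]^{1/2}=75.894664
Admissible k: 0..1 (factorial args all ≥0)
  k=0: (−1)^3·75.8947/(12)·0.8939^3·0.4483^3 = -0.407053
  k=1: (−1)^4·75.8947/(24)·0.8939^1·0.4483^5 = +0.051201
d^3_{2,-1}(0.9298) = -0.407053 +0.051201 = -0.355852
|D^3_{2,-1}|² = |d^3_{2,-1}(β)|² = (-0.355852)² = 0.126631 (the z-rotation phases have unit modulus)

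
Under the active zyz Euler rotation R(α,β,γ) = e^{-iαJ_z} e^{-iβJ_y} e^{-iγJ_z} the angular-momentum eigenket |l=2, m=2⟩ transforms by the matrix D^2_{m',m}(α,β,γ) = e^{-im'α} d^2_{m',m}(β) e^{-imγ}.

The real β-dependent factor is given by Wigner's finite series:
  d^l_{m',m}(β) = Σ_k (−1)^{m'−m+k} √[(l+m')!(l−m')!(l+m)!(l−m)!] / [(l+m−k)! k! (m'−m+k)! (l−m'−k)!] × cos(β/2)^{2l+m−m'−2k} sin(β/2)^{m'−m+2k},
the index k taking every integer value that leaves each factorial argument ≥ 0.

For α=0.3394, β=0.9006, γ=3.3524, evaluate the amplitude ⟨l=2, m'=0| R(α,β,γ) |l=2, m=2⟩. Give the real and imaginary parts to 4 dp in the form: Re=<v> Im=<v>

Re=0.3432 Im=-0.1539

D^2_{0,2}(0.3394,0.9006,3.3524) = e^{-i·0·0.3394}·d^2_{0,2}(0.9006)·e^{-i·2·3.3524}. Compute d first:
With c≡cos(β/2)=0.900317 and s≡sin(β/2)=0.435236, N=[2·2·24·1]^{1/2}=9.797959
k∈{2} keeps every argument non-negative
  k=2: (−1)^0·9.7980/(4)·0.9003^2·0.4352^2 = +0.376110
d^2_{0,2}(0.9006) = +0.376110
Phases: e^{-i·(0)·0.3394}=+1.000000+0.000000i, e^{-i·(2)·3.3524}=+0.912429-0.409234i ⇒ D=+0.343174-0.153917i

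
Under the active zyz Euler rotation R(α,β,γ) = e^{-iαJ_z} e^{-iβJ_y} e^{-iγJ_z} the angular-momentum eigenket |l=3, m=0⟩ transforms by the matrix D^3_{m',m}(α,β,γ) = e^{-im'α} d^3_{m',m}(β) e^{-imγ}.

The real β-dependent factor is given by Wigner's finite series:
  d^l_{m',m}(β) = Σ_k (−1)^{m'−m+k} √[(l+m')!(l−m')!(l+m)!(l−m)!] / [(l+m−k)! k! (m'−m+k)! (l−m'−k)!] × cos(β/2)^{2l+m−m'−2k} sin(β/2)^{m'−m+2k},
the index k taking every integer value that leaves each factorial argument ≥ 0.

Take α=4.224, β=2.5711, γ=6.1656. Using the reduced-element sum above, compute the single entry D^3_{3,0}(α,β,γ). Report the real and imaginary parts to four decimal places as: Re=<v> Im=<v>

Re=-0.0876 Im=0.0093

D^3_{3,0}(4.224,2.5711,6.1656) = e^{-i·3·4.224}·d^3_{3,0}(2.5711)·e^{-i·0·6.1656}. Compute d first:
c=cos(2.5711/2)=0.281394, s=sin(2.5711/2)=0.959592; N=√[720·1·6·6]=160.996894
The bounds max(0,m−m')=0 and min(l+m,l−m')=0 give 1 term
  k=0: (−1)^3·160.9969/(36)·0.2814^3·0.9596^3 = -0.088048
d^3_{3,0}(2.5711) = -0.088048
D = (+0.994426-0.105433i)·(-0.088048)·(+1.000000+0.000000i) = -0.087557+0.009283i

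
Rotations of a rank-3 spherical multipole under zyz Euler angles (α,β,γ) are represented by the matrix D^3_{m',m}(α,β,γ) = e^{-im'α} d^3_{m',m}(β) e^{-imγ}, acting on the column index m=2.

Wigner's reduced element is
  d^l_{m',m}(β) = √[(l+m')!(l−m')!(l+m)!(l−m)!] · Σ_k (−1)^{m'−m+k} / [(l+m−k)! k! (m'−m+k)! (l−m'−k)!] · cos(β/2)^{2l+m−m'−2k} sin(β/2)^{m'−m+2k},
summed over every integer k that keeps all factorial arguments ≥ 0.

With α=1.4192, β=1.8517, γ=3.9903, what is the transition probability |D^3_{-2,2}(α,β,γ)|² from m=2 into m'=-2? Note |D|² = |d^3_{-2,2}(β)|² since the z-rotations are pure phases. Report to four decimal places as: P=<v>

D^3_{-2,2}(1.4192,1.8517,3.9903) = e^{-i·-2·1.4192}·d^3_{-2,2}(1.8517)·e^{-i·2·3.9903}. Compute d first:
With c≡cos(β/2)=0.601156 and s≡sin(β/2)=0.799132, N=[1·120·120·1]^{1/2}=120.000000
Admissible k: 4..5 (factorial args all ≥0)
  k=4: (−1)^0·120.0000/(24)·0.6012^2·0.7991^4 = +0.736916
  k=5: (−1)^1·120.0000/(120)·0.6012^0·0.7991^6 = -0.260442
d^3_{-2,2}(1.8517) = +0.736916 -0.260442 = +0.476474
|D^3_{-2,2}|² = |d^3_{-2,2}(β)|² = (+0.476474)² = 0.227027 (the z-rotation phases have unit modulus)

P=0.2270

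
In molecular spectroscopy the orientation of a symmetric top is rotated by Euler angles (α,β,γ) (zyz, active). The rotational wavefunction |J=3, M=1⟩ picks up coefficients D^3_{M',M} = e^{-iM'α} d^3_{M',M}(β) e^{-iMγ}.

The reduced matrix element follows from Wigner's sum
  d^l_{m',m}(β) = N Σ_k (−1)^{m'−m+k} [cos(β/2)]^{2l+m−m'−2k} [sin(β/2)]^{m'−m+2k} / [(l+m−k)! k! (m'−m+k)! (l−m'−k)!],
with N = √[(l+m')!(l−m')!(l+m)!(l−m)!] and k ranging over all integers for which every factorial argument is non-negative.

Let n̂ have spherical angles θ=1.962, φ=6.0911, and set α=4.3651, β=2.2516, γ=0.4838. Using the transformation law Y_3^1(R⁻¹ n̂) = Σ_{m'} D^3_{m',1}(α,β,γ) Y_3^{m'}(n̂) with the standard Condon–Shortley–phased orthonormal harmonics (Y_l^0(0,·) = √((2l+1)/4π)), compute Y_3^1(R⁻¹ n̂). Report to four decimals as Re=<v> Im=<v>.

Need the full column D^3_{m',1} for m'=−3..3 at α=4.3651, β=2.2516, γ=0.4838.
cos(β/2)=0.430455, sin(β/2)=0.902612
d^3_{-3,1}: single k=4 term ⇒ +0.476327;  D = +0.475842+0.021489i
d^3_{-2,1}: k∈[3..4] ⇒ +0.370950 -0.815518 = -0.444568;  D = +0.170013-0.410775i
d^3_{-1,1}: k∈[2..4] ⇒ +0.167827 -0.983897 +0.540763 = -0.275306;  D = +0.203359+0.185576i
d^3_{0,1}: k∈[1..3] ⇒ +0.046209 -0.609533 +0.893355 = +0.330031;  D = +0.292154-0.153513i
d^3_{1,1}: k∈[0..2] ⇒ +0.006362 -0.223770 +0.737923 = +0.520514;  D = +0.070835+0.515672i
d^3_{2,1}: k∈[0..1] ⇒ -0.042183 +0.370950 = +0.328767;  D = -0.321491-0.068785i
d^3_{3,1}: single k=0 term ⇒ +0.108332;  D = +0.057367-0.091896i
Y_3^{m'}(θ=1.962,φ=6.0911) and Σ D·Y over m':
  (+0.4758+0.0215i)·(+0.2764+0.1796i)  (+0.1700-0.4108i)·(-0.3088-0.1248i)  (+0.2034+0.1856i)·(-0.0801-0.0156i)  (+0.2922-0.1535i)·(+0.3234+0.0000i)  (+0.0708+0.5157i)·(+0.0801-0.0156i)  (-0.3215-0.0688i)·(-0.3088+0.1248i)  (+0.0574-0.0919i)·(-0.2764+0.1796i)
Y_3^1(R⁻¹ n̂) = +0.227196+0.186337i

Re=0.2272 Im=0.1863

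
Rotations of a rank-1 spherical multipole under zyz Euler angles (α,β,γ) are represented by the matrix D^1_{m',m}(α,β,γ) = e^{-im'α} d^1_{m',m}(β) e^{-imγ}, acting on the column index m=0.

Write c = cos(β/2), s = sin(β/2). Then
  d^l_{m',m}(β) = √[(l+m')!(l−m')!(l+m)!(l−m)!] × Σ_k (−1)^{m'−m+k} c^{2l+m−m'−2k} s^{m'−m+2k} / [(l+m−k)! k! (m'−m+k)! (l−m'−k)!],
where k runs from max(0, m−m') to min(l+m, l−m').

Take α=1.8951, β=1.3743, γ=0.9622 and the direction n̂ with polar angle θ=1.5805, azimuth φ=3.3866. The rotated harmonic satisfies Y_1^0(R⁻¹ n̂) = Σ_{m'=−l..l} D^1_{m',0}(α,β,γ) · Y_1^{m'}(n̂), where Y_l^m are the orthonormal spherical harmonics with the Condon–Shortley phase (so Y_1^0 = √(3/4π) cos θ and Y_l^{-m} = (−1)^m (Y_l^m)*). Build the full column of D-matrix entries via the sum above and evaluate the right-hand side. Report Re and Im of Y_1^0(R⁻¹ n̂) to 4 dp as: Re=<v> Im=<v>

Need the full column D^1_{m',0} for m'=−1..1 at α=1.8951, β=1.3743, γ=0.9622.
cos(β/2)=0.773057, sin(β/2)=0.634337
d^1_{-1,0}: single k=1 term ⇒ +0.693500;  D = -0.220983+0.657349i
d^1_{0,0}: k∈[0..1] ⇒ +0.597617 -0.402383 = +0.195234;  D = +0.195234+0.000000i
d^1_{1,0}: single k=0 term ⇒ -0.693500;  D = +0.220983+0.657349i
Y_1^{m'}(θ=1.5805,φ=3.3866) and Σ D·Y over m':
  (-0.2210+0.6573i)·(-0.3352+0.0838i)  (+0.1952+0.0000i)·(-0.0047+0.0000i)  (+0.2210+0.6573i)·(+0.3352+0.0838i)
Y_1^0(R⁻¹ n̂) = +0.037032+0.000000i

Re=0.0370 Im=0.0000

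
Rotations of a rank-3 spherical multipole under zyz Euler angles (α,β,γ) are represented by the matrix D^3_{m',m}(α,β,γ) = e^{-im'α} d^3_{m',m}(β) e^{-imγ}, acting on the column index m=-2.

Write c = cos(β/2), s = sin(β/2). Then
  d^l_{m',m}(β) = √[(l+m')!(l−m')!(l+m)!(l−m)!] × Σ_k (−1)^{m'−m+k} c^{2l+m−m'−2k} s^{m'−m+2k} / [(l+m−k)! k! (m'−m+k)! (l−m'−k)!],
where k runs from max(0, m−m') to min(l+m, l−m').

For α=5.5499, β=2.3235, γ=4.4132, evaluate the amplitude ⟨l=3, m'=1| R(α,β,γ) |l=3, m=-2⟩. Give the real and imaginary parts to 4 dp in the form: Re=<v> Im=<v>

First d^3_{1,-2}(β=2.3235), then the phase factors e^{-i(1)α} and e^{-i(-2)γ}:
c=cos(2.3235/2)=0.397735, s=sin(2.3235/2)=0.917501; N=√[24·2·1·120]=75.894664
The bounds max(0,m−m')=0 and min(l+m,l−m')=1 give 2 terms
  k=0: (−1)^3·75.8947/(12)·0.3977^3·0.9175^3 = -0.307347
  k=1: (−1)^4·75.8947/(24)·0.3977^1·0.9175^5 = +0.817758
d^3_{1,-2}(2.3235) = -0.307347 +0.817758 = +0.510411
Phases: e^{-i·(1)·5.5499}=+0.742980+0.669314i, e^{-i·(-2)·4.4132}=-0.826250+0.563303i ⇒ D=-0.505774-0.068650i

Re=-0.5058 Im=-0.0686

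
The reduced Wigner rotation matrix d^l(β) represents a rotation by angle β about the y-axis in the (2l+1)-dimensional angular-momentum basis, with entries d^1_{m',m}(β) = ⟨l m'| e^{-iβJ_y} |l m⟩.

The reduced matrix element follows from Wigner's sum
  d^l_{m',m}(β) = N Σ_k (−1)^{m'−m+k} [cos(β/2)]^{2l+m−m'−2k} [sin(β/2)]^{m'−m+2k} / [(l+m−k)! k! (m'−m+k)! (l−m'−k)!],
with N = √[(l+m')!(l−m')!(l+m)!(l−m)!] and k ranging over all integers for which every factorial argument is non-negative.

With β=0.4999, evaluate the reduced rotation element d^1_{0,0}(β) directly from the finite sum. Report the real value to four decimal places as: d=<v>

d^1_{0,0}(β=0.4999) via Wigner's sum:
c=cos(0.4999/2)=0.968925, s=sin(0.4999/2)=0.247356; N=√[1·1·1·1]=1.000000
Admissible k: 0..1 (factorial args all ≥0)
  k=0: (−1)^0·1.0000/(1)·0.9689^2·0.2474^0 = +0.938815
  k=1: (−1)^1·1.0000/(1)·0.9689^0·0.2474^2 = -0.061185
d^1_{0,0}(0.4999) = +0.938815 -0.061185 = +0.877631

d=0.8776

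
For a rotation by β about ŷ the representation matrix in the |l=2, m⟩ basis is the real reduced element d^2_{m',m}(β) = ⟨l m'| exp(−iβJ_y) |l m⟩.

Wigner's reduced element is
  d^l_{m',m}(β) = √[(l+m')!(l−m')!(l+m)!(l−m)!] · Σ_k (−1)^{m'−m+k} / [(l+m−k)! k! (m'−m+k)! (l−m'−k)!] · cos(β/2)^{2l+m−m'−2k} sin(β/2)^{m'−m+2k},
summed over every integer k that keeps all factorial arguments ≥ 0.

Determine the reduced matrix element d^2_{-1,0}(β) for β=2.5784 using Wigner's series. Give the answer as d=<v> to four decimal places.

d=-0.5529

d^2_{-1,0}(β=2.5784) via Wigner's sum:
Half-angle: c=0.277889, s=0.960613. N=√(1·6·2·2)=4.898979
The bounds max(0,m−m')=1 and min(l+m,l−m')=2 give 2 terms
  k=1: (−1)^0·4.8990/(2)·0.2779^3·0.9606^1 = +0.050494
  k=2: (−1)^1·4.8990/(2)·0.2779^1·0.9606^3 = -0.603383
d^2_{-1,0}(2.5784) = +0.050494 -0.603383 = -0.552889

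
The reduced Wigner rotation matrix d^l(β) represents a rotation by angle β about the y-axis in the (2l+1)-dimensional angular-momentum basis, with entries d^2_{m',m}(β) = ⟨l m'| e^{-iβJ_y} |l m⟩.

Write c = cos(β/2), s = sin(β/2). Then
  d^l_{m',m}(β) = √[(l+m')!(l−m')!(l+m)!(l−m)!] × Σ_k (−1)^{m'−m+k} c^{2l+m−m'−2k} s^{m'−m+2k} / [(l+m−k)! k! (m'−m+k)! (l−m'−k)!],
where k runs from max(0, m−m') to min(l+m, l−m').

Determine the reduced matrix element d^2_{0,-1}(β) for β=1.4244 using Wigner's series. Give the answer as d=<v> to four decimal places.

d=-0.1767

d^2_{0,-1}(β=1.4244) via Wigner's sum:
With c≡cos(β/2)=0.756926 and s≡sin(β/2)=0.653501, N=[2·2·1·6]^{1/2}=4.898979
Admissible k: 0..1 (factorial args all ≥0)
  k=0: (−1)^1·4.8990/(2)·0.7569^3·0.6535^1 = -0.694196
  k=1: (−1)^2·4.8990/(2)·0.7569^1·0.6535^3 = +0.517448
d^2_{0,-1}(1.4244) = -0.694196 +0.517448 = -0.176747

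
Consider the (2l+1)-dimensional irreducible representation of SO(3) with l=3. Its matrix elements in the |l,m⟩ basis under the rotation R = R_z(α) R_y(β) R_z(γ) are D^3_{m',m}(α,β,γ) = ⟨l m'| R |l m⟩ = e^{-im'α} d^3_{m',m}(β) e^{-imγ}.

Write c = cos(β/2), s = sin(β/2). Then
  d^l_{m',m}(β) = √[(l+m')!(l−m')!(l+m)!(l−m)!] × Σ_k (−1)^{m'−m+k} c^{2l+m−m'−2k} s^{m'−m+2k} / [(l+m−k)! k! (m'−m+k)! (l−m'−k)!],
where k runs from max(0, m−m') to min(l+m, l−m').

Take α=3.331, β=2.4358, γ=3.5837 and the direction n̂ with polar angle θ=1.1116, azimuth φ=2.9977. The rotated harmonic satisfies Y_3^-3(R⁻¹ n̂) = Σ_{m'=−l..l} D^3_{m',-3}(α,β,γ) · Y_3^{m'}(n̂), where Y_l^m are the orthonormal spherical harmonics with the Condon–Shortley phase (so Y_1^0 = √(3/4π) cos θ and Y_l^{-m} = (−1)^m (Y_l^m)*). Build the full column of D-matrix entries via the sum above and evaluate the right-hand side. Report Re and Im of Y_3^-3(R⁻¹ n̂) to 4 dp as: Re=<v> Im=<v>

Need the full column D^3_{m',-3} for m'=−3..3 at α=3.331, β=2.4358, γ=3.5837.
cos(β/2)=0.345617, sin(β/2)=0.938376
d^3_{-3,-3}: single k=0 term ⇒ +0.001704;  D = -0.000542+0.001616i
d^3_{-2,-3}: single k=0 term ⇒ -0.011335;  D = -0.001518+0.011233i
d^3_{-1,-3}: single k=0 term ⇒ +0.048661;  D = +0.002678+0.048587i
d^3_{0,-3}: single k=0 term ⇒ -0.152557;  D = +0.036926+0.148020i
d^3_{1,-3}: single k=0 term ⇒ +0.358710;  D = +0.150800+0.325472i
d^3_{2,-3}: single k=0 term ⇒ -0.615963;  D = +0.359543+0.500139i
d^3_{3,-3}: single k=0 term ⇒ +0.682748;  D = +0.495773+0.469418i
Y_3^{m'}(θ=1.1116,φ=2.9977) and Σ D·Y over m':
  (-0.0005+0.0016i)·(-0.2730-0.1257i)  (-0.0015+0.0112i)·(+0.3490+0.1033i)  (+0.0027+0.0486i)·(+0.0051+0.0007i)  (+0.0369+0.1480i)·(-0.3337+0.0000i)  (+0.1508+0.3255i)·(-0.0051+0.0007i)  (+0.3595+0.5001i)·(+0.3490-0.1033i)  (+0.4958+0.4694i)·(+0.2730-0.1257i)
Y_3^-3(R⁻¹ n̂) = +0.356815+0.155902i

Re=0.3568 Im=0.1559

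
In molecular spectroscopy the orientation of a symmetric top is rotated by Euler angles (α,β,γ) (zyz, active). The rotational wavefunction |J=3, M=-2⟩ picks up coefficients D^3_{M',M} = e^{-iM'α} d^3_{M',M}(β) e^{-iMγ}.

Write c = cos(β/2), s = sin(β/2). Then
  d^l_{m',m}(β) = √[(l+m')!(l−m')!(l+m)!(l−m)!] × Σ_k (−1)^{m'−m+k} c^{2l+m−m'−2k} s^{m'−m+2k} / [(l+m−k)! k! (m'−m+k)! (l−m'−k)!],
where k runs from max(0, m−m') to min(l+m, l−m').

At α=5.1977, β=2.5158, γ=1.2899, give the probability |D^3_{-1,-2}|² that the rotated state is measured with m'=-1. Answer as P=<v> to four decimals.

P=0.0227

First d^3_{-1,-2}(β=2.5158), then the phase factors e^{-i(-1)α} and e^{-i(-2)γ}:
Half-angle: c=0.307816, s=0.951446. N=√(2·24·1·120)=75.894664
The bounds max(0,m−m')=0 and min(l+m,l−m')=1 give 2 terms
  k=0: (−1)^1·75.8947/(24)·0.3078^5·0.9514^1 = -0.008315
  k=1: (−1)^2·75.8947/(12)·0.3078^3·0.9514^3 = +0.158875
d^3_{-1,-2}(2.5158) = -0.008315 +0.158875 = +0.150560
|D^3_{-1,-2}|² = |d^3_{-1,-2}(β)|² = (+0.150560)² = 0.022668 (the z-rotation phases have unit modulus)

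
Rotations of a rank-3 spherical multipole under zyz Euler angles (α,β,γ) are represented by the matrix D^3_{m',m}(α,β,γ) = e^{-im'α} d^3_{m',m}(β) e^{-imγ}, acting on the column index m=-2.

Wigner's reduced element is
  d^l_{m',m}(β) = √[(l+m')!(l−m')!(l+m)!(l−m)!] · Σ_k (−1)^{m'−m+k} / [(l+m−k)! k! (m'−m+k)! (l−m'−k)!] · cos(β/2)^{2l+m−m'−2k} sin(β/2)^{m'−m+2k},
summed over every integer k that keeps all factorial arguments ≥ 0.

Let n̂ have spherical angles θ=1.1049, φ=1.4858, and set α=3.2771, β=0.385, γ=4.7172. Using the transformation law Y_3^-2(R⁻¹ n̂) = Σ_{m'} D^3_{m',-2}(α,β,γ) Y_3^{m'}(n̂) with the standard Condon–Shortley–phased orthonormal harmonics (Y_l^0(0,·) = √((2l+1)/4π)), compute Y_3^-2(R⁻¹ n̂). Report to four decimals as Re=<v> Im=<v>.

Re=0.2214 Im=0.2159

Need the full column D^3_{m',-2} for m'=−3..3 at α=3.2771, β=0.385, γ=4.7172.
cos(β/2)=0.981529, sin(β/2)=0.191313
d^3_{-3,-2}: single k=1 term ⇒ +0.426910;  D = +0.390475+0.172573i
d^3_{-2,-2}: k∈[0..1] ⇒ +0.894167 -0.169853 = +0.724315;  D = -0.695979-0.200612i
d^3_{-1,-2}: k∈[0..1] ⇒ -0.551139 +0.041877 = -0.509262;  D = -0.503908-0.073650i
d^3_{0,-2}: k∈[0..1] ⇒ +0.186065 -0.007069 = +0.178996;  D = -0.178987-0.001722i
d^3_{1,-2}: k∈[0..1] ⇒ -0.041877 +0.000795 = -0.041081;  D = -0.040756+0.005158i
d^3_{2,-2}: k∈[0..1] ⇒ +0.006453 -0.000049 = +0.006404;  D = -0.006186+0.001655i
d^3_{3,-2}: single k=0 term ⇒ -0.000616;  D = -0.000568+0.000238i
Y_3^{m'}(θ=1.1049,φ=1.4858) and Σ D·Y over m':
  (+0.3905+0.1726i)·(-0.0750+0.2879i)  (-0.6960-0.2006i)·(-0.3612-0.0620i)  (-0.5039-0.0736i)·(+0.0002-0.0026i)  (-0.1790-0.0017i)·(-0.3338+0.0000i)  (-0.0408+0.0052i)·(-0.0002-0.0026i)  (-0.0062+0.0017i)·(-0.3612+0.0620i)  (-0.0006+0.0002i)·(+0.0750+0.2879i)
Y_3^-2(R⁻¹ n̂) = +0.221421+0.215916i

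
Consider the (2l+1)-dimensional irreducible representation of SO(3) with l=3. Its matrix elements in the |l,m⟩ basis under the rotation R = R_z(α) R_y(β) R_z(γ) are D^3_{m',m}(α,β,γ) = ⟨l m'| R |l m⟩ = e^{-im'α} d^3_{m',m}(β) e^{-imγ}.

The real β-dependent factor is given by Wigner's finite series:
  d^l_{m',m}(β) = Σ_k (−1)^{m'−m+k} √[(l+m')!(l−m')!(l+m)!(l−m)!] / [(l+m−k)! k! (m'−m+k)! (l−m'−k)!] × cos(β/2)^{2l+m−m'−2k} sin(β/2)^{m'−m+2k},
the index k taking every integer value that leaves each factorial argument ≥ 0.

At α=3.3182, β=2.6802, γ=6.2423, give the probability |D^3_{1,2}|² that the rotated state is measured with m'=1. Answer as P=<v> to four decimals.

P=0.0046

D^3_{1,2}(3.3182,2.6802,6.2423) = e^{-i·1·3.3182}·d^3_{1,2}(2.6802)·e^{-i·2·6.2423}. Compute d first:
Half-angle: c=0.228655, s=0.973507. N=√(24·2·120·1)=75.894664
Admissible k: 1..2 (factorial args all ≥0)
  k=1: (−1)^0·75.8947/(24)·0.2287^5·0.9735^1 = +0.001924
  k=2: (−1)^1·75.8947/(12)·0.2287^3·0.9735^3 = -0.069758
d^3_{1,2}(2.6802) = +0.001924 -0.069758 = -0.067834
|D^3_{1,2}|² = |d^3_{1,2}(β)|² = (-0.067834)² = 0.004601 (the z-rotation phases have unit modulus)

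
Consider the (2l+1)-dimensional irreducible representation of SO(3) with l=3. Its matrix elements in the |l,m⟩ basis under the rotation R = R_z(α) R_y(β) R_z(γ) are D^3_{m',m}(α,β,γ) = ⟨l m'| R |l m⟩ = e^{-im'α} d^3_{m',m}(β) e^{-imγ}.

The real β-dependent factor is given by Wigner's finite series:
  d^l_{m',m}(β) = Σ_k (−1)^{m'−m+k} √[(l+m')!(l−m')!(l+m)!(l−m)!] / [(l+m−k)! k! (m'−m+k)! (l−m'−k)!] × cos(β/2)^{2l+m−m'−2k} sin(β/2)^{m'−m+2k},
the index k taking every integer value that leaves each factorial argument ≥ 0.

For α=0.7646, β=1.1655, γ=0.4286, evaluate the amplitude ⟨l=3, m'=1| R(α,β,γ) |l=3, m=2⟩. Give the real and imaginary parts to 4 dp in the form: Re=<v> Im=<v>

Split into d^3_{1,2}(β=1.1655) × two z-phases.
c=cos(1.1655/2)=0.834952, s=sin(1.1655/2)=0.550322; N=√[24·2·120·1]=75.894664
k∈{1,2} keeps every argument non-negative
  k=1: (−1)^0·75.8947/(24)·0.8350^5·0.5503^1 = +0.706197
  k=2: (−1)^1·75.8947/(12)·0.8350^3·0.5503^3 = -0.613573
d^3_{1,2}(1.1655) = +0.706197 -0.613573 = +0.092624
Phases: e^{-i·(1)·0.7646}=+0.721659-0.692248i, e^{-i·(2)·0.4286}=+0.654557-0.756013i ⇒ D=-0.004722-0.092503i

Re=-0.0047 Im=-0.0925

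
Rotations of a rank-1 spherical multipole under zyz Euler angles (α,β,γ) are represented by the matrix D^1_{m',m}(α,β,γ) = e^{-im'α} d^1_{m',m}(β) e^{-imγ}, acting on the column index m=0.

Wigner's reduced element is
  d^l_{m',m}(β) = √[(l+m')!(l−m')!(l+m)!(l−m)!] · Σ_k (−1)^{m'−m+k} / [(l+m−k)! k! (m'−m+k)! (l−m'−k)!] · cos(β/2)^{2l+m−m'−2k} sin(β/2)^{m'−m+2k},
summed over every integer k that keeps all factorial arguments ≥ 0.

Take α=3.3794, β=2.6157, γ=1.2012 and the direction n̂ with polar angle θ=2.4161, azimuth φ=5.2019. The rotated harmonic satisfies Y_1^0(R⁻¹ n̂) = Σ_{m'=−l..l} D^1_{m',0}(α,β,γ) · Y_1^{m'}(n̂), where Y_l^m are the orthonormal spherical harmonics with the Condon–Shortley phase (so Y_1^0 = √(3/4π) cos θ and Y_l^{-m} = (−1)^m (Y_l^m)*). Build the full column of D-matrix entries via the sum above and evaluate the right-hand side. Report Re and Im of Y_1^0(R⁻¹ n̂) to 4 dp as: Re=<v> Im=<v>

Need the full column D^1_{m',0} for m'=−1..1 at α=3.3794, β=2.6157, γ=1.2012.
cos(β/2)=0.259927, sin(β/2)=0.965628
d^1_{-1,0}: single k=1 term ⇒ +0.354957;  D = -0.344968-0.083618i
d^1_{0,0}: k∈[0..1] ⇒ +0.067562 -0.932438 = -0.864876;  D = -0.864876+0.000000i
d^1_{1,0}: single k=0 term ⇒ -0.354957;  D = +0.344968-0.083618i
Y_1^{m'}(θ=2.4161,φ=5.2019) and Σ D·Y over m':
  (-0.3450-0.0836i)·(+0.1078+0.2023i)  (-0.8649+0.0000i)·(-0.3656+0.0000i)  (+0.3450-0.0836i)·(-0.1078+0.2023i)
Y_1^0(R⁻¹ n̂) = +0.275633+0.000000i

Re=0.2756 Im=0.0000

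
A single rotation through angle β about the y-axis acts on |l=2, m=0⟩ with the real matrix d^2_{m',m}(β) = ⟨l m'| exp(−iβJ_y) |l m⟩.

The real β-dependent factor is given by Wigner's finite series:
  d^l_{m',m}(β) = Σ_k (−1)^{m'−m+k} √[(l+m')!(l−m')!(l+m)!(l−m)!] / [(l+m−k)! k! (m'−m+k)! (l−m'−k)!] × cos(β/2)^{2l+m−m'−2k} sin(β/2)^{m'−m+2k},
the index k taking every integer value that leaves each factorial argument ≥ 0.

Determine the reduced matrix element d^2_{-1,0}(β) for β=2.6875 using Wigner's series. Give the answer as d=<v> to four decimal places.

d^2_{-1,0}(β=2.6875) via Wigner's sum:
c=cos(2.6875/2)=0.225101, s=sin(2.6875/2)=0.974336; N=√[1·6·2·2]=4.898979
k: max(0,(0)−(-1))=1 … min(2+(0),2−(-1))=2
  k=1: (−1)^0·4.8990/(2)·0.2251^3·0.9743^1 = +0.027222
  k=2: (−1)^1·4.8990/(2)·0.2251^1·0.9743^3 = -0.510009
d^2_{-1,0}(2.6875) = +0.027222 -0.510009 = -0.482787

d=-0.4828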